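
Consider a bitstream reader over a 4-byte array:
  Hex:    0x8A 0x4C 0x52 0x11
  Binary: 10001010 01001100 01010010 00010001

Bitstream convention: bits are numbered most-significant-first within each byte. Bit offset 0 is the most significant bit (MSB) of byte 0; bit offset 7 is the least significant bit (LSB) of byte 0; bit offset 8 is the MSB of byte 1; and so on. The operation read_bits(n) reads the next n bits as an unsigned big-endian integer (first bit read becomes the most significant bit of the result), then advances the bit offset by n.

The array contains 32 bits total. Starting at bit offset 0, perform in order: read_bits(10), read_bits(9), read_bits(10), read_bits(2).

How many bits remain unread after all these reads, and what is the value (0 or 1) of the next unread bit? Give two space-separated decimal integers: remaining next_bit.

Answer: 1 1

Derivation:
Read 1: bits[0:10] width=10 -> value=553 (bin 1000101001); offset now 10 = byte 1 bit 2; 22 bits remain
Read 2: bits[10:19] width=9 -> value=98 (bin 001100010); offset now 19 = byte 2 bit 3; 13 bits remain
Read 3: bits[19:29] width=10 -> value=578 (bin 1001000010); offset now 29 = byte 3 bit 5; 3 bits remain
Read 4: bits[29:31] width=2 -> value=0 (bin 00); offset now 31 = byte 3 bit 7; 1 bits remain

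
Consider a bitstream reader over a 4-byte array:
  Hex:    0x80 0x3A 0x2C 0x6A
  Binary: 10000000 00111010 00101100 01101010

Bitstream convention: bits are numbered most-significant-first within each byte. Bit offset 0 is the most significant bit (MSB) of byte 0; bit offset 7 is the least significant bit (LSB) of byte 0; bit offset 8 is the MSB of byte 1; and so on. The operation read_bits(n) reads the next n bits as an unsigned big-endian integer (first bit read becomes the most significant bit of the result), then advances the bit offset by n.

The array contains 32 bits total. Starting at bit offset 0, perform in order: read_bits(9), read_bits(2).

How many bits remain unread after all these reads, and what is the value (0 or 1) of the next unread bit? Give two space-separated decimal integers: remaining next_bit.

Answer: 21 1

Derivation:
Read 1: bits[0:9] width=9 -> value=256 (bin 100000000); offset now 9 = byte 1 bit 1; 23 bits remain
Read 2: bits[9:11] width=2 -> value=1 (bin 01); offset now 11 = byte 1 bit 3; 21 bits remain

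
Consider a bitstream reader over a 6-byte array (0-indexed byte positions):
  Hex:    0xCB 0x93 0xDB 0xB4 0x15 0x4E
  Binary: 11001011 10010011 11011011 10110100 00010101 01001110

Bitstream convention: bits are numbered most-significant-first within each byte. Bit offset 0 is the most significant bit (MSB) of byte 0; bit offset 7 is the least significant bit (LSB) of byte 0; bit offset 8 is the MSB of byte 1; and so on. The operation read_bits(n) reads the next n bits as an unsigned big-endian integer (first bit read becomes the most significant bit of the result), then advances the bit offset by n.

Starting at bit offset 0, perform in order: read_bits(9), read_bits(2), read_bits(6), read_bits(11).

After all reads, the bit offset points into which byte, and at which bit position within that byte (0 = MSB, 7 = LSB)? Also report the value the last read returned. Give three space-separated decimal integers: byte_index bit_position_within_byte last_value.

Answer: 3 4 1467

Derivation:
Read 1: bits[0:9] width=9 -> value=407 (bin 110010111); offset now 9 = byte 1 bit 1; 39 bits remain
Read 2: bits[9:11] width=2 -> value=0 (bin 00); offset now 11 = byte 1 bit 3; 37 bits remain
Read 3: bits[11:17] width=6 -> value=39 (bin 100111); offset now 17 = byte 2 bit 1; 31 bits remain
Read 4: bits[17:28] width=11 -> value=1467 (bin 10110111011); offset now 28 = byte 3 bit 4; 20 bits remain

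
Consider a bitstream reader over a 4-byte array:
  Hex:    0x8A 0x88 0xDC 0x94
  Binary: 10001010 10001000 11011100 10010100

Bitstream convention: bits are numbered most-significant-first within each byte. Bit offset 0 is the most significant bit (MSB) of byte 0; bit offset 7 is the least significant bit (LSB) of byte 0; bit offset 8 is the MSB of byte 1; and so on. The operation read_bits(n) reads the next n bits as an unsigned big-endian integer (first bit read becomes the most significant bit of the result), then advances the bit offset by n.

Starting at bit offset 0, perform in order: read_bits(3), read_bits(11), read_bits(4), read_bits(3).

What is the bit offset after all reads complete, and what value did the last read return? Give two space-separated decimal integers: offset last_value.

Answer: 21 3

Derivation:
Read 1: bits[0:3] width=3 -> value=4 (bin 100); offset now 3 = byte 0 bit 3; 29 bits remain
Read 2: bits[3:14] width=11 -> value=674 (bin 01010100010); offset now 14 = byte 1 bit 6; 18 bits remain
Read 3: bits[14:18] width=4 -> value=3 (bin 0011); offset now 18 = byte 2 bit 2; 14 bits remain
Read 4: bits[18:21] width=3 -> value=3 (bin 011); offset now 21 = byte 2 bit 5; 11 bits remain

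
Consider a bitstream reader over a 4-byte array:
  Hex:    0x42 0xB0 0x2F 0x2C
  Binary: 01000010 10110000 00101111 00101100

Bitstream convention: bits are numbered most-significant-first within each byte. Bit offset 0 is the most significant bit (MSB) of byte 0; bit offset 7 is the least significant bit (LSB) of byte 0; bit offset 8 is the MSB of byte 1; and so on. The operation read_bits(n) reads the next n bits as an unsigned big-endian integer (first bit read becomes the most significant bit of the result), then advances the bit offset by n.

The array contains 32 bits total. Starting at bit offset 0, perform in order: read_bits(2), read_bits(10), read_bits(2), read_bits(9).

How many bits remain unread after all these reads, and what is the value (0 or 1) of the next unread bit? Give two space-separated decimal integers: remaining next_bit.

Read 1: bits[0:2] width=2 -> value=1 (bin 01); offset now 2 = byte 0 bit 2; 30 bits remain
Read 2: bits[2:12] width=10 -> value=43 (bin 0000101011); offset now 12 = byte 1 bit 4; 20 bits remain
Read 3: bits[12:14] width=2 -> value=0 (bin 00); offset now 14 = byte 1 bit 6; 18 bits remain
Read 4: bits[14:23] width=9 -> value=23 (bin 000010111); offset now 23 = byte 2 bit 7; 9 bits remain

Answer: 9 1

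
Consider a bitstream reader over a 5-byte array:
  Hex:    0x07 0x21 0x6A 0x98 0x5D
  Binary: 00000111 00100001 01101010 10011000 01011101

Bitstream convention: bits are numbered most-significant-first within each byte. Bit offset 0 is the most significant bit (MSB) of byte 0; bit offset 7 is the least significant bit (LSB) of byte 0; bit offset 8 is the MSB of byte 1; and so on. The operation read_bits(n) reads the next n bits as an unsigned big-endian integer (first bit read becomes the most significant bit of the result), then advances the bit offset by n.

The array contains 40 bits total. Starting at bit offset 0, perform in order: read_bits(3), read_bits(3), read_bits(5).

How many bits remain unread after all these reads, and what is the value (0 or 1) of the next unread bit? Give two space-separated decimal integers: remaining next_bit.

Answer: 29 0

Derivation:
Read 1: bits[0:3] width=3 -> value=0 (bin 000); offset now 3 = byte 0 bit 3; 37 bits remain
Read 2: bits[3:6] width=3 -> value=1 (bin 001); offset now 6 = byte 0 bit 6; 34 bits remain
Read 3: bits[6:11] width=5 -> value=25 (bin 11001); offset now 11 = byte 1 bit 3; 29 bits remain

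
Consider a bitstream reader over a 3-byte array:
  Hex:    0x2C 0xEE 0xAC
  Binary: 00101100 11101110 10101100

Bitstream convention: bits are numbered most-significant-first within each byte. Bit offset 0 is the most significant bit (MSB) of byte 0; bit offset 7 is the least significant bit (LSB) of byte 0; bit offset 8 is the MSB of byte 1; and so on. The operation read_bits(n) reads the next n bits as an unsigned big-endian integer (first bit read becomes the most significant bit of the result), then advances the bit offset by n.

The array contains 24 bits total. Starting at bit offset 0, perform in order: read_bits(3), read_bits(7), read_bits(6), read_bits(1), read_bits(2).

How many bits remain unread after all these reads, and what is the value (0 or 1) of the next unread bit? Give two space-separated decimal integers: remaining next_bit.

Read 1: bits[0:3] width=3 -> value=1 (bin 001); offset now 3 = byte 0 bit 3; 21 bits remain
Read 2: bits[3:10] width=7 -> value=51 (bin 0110011); offset now 10 = byte 1 bit 2; 14 bits remain
Read 3: bits[10:16] width=6 -> value=46 (bin 101110); offset now 16 = byte 2 bit 0; 8 bits remain
Read 4: bits[16:17] width=1 -> value=1 (bin 1); offset now 17 = byte 2 bit 1; 7 bits remain
Read 5: bits[17:19] width=2 -> value=1 (bin 01); offset now 19 = byte 2 bit 3; 5 bits remain

Answer: 5 0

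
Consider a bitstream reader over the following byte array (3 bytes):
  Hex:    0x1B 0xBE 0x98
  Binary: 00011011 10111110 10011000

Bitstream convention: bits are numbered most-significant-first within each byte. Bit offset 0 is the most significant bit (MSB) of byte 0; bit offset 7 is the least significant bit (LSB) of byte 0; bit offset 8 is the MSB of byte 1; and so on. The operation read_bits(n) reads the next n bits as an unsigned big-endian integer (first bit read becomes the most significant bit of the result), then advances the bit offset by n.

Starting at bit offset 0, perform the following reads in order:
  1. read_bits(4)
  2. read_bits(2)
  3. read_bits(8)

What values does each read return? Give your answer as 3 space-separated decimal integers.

Read 1: bits[0:4] width=4 -> value=1 (bin 0001); offset now 4 = byte 0 bit 4; 20 bits remain
Read 2: bits[4:6] width=2 -> value=2 (bin 10); offset now 6 = byte 0 bit 6; 18 bits remain
Read 3: bits[6:14] width=8 -> value=239 (bin 11101111); offset now 14 = byte 1 bit 6; 10 bits remain

Answer: 1 2 239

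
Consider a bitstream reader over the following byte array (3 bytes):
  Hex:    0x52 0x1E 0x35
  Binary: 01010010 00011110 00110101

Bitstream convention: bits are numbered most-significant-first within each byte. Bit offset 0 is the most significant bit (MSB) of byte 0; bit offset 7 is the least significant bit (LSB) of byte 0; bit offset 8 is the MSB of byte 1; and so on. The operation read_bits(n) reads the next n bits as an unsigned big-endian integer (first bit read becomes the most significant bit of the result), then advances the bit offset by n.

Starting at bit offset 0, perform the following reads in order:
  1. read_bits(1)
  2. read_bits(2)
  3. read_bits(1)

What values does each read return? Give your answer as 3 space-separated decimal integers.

Read 1: bits[0:1] width=1 -> value=0 (bin 0); offset now 1 = byte 0 bit 1; 23 bits remain
Read 2: bits[1:3] width=2 -> value=2 (bin 10); offset now 3 = byte 0 bit 3; 21 bits remain
Read 3: bits[3:4] width=1 -> value=1 (bin 1); offset now 4 = byte 0 bit 4; 20 bits remain

Answer: 0 2 1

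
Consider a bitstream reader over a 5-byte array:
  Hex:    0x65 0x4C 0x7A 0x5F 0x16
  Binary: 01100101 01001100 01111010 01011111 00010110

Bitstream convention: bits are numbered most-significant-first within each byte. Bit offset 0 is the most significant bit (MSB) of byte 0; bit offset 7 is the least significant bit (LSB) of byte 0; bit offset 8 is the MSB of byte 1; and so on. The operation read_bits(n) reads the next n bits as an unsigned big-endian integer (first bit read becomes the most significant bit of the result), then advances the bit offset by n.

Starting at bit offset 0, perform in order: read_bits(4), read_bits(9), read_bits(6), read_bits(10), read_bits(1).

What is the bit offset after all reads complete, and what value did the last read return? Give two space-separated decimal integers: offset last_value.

Read 1: bits[0:4] width=4 -> value=6 (bin 0110); offset now 4 = byte 0 bit 4; 36 bits remain
Read 2: bits[4:13] width=9 -> value=169 (bin 010101001); offset now 13 = byte 1 bit 5; 27 bits remain
Read 3: bits[13:19] width=6 -> value=35 (bin 100011); offset now 19 = byte 2 bit 3; 21 bits remain
Read 4: bits[19:29] width=10 -> value=843 (bin 1101001011); offset now 29 = byte 3 bit 5; 11 bits remain
Read 5: bits[29:30] width=1 -> value=1 (bin 1); offset now 30 = byte 3 bit 6; 10 bits remain

Answer: 30 1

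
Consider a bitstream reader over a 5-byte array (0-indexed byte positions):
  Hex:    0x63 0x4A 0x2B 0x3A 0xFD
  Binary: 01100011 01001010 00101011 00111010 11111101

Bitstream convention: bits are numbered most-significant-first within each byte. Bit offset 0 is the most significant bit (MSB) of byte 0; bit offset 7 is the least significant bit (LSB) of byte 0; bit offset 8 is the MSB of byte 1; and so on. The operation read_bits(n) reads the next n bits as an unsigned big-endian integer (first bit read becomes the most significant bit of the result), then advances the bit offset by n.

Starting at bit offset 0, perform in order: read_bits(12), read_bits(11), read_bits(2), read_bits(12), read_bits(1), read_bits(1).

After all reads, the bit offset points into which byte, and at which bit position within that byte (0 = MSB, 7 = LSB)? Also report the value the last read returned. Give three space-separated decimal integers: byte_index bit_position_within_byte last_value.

Read 1: bits[0:12] width=12 -> value=1588 (bin 011000110100); offset now 12 = byte 1 bit 4; 28 bits remain
Read 2: bits[12:23] width=11 -> value=1301 (bin 10100010101); offset now 23 = byte 2 bit 7; 17 bits remain
Read 3: bits[23:25] width=2 -> value=2 (bin 10); offset now 25 = byte 3 bit 1; 15 bits remain
Read 4: bits[25:37] width=12 -> value=1887 (bin 011101011111); offset now 37 = byte 4 bit 5; 3 bits remain
Read 5: bits[37:38] width=1 -> value=1 (bin 1); offset now 38 = byte 4 bit 6; 2 bits remain
Read 6: bits[38:39] width=1 -> value=0 (bin 0); offset now 39 = byte 4 bit 7; 1 bits remain

Answer: 4 7 0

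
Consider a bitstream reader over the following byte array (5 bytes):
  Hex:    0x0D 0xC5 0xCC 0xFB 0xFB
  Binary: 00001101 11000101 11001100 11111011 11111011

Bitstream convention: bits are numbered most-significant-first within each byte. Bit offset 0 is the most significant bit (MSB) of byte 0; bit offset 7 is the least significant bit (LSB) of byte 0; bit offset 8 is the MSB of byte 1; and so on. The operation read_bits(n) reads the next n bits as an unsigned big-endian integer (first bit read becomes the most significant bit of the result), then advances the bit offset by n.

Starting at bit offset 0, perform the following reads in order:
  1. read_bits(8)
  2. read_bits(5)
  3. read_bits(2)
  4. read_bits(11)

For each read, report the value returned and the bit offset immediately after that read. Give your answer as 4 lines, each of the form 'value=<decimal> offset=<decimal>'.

Answer: value=13 offset=8
value=24 offset=13
value=2 offset=15
value=1843 offset=26

Derivation:
Read 1: bits[0:8] width=8 -> value=13 (bin 00001101); offset now 8 = byte 1 bit 0; 32 bits remain
Read 2: bits[8:13] width=5 -> value=24 (bin 11000); offset now 13 = byte 1 bit 5; 27 bits remain
Read 3: bits[13:15] width=2 -> value=2 (bin 10); offset now 15 = byte 1 bit 7; 25 bits remain
Read 4: bits[15:26] width=11 -> value=1843 (bin 11100110011); offset now 26 = byte 3 bit 2; 14 bits remain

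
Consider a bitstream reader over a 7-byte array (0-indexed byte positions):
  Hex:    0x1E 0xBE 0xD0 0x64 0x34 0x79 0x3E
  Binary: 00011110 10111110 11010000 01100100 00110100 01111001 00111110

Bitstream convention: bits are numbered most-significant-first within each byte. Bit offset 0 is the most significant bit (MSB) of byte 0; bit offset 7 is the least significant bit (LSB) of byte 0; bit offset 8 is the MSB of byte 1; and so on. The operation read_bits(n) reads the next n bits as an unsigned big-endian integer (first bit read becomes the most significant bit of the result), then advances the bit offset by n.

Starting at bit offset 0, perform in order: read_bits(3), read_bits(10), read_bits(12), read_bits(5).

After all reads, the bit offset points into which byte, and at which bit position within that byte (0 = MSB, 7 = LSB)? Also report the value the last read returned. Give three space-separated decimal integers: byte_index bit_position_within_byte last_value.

Read 1: bits[0:3] width=3 -> value=0 (bin 000); offset now 3 = byte 0 bit 3; 53 bits remain
Read 2: bits[3:13] width=10 -> value=983 (bin 1111010111); offset now 13 = byte 1 bit 5; 43 bits remain
Read 3: bits[13:25] width=12 -> value=3488 (bin 110110100000); offset now 25 = byte 3 bit 1; 31 bits remain
Read 4: bits[25:30] width=5 -> value=25 (bin 11001); offset now 30 = byte 3 bit 6; 26 bits remain

Answer: 3 6 25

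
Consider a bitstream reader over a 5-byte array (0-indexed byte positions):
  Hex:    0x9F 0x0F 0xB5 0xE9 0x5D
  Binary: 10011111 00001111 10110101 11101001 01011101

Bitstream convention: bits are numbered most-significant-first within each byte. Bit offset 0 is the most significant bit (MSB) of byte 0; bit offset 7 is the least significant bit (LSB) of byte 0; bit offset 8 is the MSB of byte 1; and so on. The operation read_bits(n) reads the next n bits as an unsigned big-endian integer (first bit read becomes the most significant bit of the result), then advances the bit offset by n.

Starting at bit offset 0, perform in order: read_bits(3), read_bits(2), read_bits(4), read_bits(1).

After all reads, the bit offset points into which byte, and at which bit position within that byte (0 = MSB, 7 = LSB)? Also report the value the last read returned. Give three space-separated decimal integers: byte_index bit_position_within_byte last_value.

Answer: 1 2 0

Derivation:
Read 1: bits[0:3] width=3 -> value=4 (bin 100); offset now 3 = byte 0 bit 3; 37 bits remain
Read 2: bits[3:5] width=2 -> value=3 (bin 11); offset now 5 = byte 0 bit 5; 35 bits remain
Read 3: bits[5:9] width=4 -> value=14 (bin 1110); offset now 9 = byte 1 bit 1; 31 bits remain
Read 4: bits[9:10] width=1 -> value=0 (bin 0); offset now 10 = byte 1 bit 2; 30 bits remain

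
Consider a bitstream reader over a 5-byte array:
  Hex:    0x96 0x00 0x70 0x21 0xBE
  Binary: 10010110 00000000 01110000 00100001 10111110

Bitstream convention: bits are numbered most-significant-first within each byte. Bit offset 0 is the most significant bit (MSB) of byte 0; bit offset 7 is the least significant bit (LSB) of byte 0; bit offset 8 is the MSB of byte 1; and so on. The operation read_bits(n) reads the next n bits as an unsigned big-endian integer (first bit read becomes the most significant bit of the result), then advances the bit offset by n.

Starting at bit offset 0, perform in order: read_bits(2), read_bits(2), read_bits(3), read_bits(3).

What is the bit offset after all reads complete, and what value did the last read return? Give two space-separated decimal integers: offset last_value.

Read 1: bits[0:2] width=2 -> value=2 (bin 10); offset now 2 = byte 0 bit 2; 38 bits remain
Read 2: bits[2:4] width=2 -> value=1 (bin 01); offset now 4 = byte 0 bit 4; 36 bits remain
Read 3: bits[4:7] width=3 -> value=3 (bin 011); offset now 7 = byte 0 bit 7; 33 bits remain
Read 4: bits[7:10] width=3 -> value=0 (bin 000); offset now 10 = byte 1 bit 2; 30 bits remain

Answer: 10 0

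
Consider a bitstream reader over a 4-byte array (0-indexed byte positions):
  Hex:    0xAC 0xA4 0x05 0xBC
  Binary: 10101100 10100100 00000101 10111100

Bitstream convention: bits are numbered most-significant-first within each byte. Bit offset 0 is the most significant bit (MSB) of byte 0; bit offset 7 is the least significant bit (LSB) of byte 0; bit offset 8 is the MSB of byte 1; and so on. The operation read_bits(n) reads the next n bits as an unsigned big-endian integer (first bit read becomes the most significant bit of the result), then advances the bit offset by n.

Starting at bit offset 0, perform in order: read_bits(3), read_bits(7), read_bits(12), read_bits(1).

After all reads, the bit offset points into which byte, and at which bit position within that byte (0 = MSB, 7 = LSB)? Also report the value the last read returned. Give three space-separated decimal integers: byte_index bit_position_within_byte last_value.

Answer: 2 7 0

Derivation:
Read 1: bits[0:3] width=3 -> value=5 (bin 101); offset now 3 = byte 0 bit 3; 29 bits remain
Read 2: bits[3:10] width=7 -> value=50 (bin 0110010); offset now 10 = byte 1 bit 2; 22 bits remain
Read 3: bits[10:22] width=12 -> value=2305 (bin 100100000001); offset now 22 = byte 2 bit 6; 10 bits remain
Read 4: bits[22:23] width=1 -> value=0 (bin 0); offset now 23 = byte 2 bit 7; 9 bits remain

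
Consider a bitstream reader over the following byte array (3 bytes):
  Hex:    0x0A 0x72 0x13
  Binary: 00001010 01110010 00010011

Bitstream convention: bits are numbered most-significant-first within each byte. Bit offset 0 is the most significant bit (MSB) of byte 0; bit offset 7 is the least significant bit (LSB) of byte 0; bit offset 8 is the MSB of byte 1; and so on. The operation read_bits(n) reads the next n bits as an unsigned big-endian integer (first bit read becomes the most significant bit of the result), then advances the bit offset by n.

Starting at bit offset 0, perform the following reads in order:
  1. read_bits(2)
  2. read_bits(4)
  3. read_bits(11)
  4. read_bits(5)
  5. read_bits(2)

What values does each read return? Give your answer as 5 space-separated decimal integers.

Read 1: bits[0:2] width=2 -> value=0 (bin 00); offset now 2 = byte 0 bit 2; 22 bits remain
Read 2: bits[2:6] width=4 -> value=2 (bin 0010); offset now 6 = byte 0 bit 6; 18 bits remain
Read 3: bits[6:17] width=11 -> value=1252 (bin 10011100100); offset now 17 = byte 2 bit 1; 7 bits remain
Read 4: bits[17:22] width=5 -> value=4 (bin 00100); offset now 22 = byte 2 bit 6; 2 bits remain
Read 5: bits[22:24] width=2 -> value=3 (bin 11); offset now 24 = byte 3 bit 0; 0 bits remain

Answer: 0 2 1252 4 3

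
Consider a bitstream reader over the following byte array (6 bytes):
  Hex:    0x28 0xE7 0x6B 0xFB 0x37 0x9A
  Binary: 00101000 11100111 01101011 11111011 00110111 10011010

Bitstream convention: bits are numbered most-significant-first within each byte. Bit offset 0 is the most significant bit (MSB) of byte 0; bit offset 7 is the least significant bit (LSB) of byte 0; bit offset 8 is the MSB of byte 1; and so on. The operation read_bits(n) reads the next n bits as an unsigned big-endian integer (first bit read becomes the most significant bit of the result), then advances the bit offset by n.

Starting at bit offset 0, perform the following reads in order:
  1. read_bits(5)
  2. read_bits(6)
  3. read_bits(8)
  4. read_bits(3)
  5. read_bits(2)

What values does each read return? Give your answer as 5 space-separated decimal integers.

Answer: 5 7 59 2 3

Derivation:
Read 1: bits[0:5] width=5 -> value=5 (bin 00101); offset now 5 = byte 0 bit 5; 43 bits remain
Read 2: bits[5:11] width=6 -> value=7 (bin 000111); offset now 11 = byte 1 bit 3; 37 bits remain
Read 3: bits[11:19] width=8 -> value=59 (bin 00111011); offset now 19 = byte 2 bit 3; 29 bits remain
Read 4: bits[19:22] width=3 -> value=2 (bin 010); offset now 22 = byte 2 bit 6; 26 bits remain
Read 5: bits[22:24] width=2 -> value=3 (bin 11); offset now 24 = byte 3 bit 0; 24 bits remain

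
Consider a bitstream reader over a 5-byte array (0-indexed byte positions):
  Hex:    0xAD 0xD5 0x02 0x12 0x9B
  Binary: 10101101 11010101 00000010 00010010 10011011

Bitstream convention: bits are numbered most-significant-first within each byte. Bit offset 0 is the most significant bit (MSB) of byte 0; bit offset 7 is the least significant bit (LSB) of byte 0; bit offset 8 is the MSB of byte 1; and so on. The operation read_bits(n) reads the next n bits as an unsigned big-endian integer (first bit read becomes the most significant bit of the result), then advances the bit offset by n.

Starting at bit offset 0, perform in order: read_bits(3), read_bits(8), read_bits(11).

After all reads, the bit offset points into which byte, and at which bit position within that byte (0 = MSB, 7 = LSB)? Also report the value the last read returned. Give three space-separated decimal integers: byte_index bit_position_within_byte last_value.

Read 1: bits[0:3] width=3 -> value=5 (bin 101); offset now 3 = byte 0 bit 3; 37 bits remain
Read 2: bits[3:11] width=8 -> value=110 (bin 01101110); offset now 11 = byte 1 bit 3; 29 bits remain
Read 3: bits[11:22] width=11 -> value=1344 (bin 10101000000); offset now 22 = byte 2 bit 6; 18 bits remain

Answer: 2 6 1344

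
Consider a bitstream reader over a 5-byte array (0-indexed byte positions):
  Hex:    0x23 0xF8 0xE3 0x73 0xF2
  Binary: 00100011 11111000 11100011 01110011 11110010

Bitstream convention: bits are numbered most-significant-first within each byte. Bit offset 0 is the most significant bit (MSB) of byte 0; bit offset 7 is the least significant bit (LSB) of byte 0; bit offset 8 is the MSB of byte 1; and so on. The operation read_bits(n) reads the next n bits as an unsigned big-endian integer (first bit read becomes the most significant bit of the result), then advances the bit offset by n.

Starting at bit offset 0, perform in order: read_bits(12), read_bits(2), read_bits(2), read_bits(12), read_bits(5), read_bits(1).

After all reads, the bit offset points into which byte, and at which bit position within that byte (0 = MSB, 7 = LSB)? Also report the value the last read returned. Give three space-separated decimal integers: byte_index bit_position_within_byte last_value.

Read 1: bits[0:12] width=12 -> value=575 (bin 001000111111); offset now 12 = byte 1 bit 4; 28 bits remain
Read 2: bits[12:14] width=2 -> value=2 (bin 10); offset now 14 = byte 1 bit 6; 26 bits remain
Read 3: bits[14:16] width=2 -> value=0 (bin 00); offset now 16 = byte 2 bit 0; 24 bits remain
Read 4: bits[16:28] width=12 -> value=3639 (bin 111000110111); offset now 28 = byte 3 bit 4; 12 bits remain
Read 5: bits[28:33] width=5 -> value=7 (bin 00111); offset now 33 = byte 4 bit 1; 7 bits remain
Read 6: bits[33:34] width=1 -> value=1 (bin 1); offset now 34 = byte 4 bit 2; 6 bits remain

Answer: 4 2 1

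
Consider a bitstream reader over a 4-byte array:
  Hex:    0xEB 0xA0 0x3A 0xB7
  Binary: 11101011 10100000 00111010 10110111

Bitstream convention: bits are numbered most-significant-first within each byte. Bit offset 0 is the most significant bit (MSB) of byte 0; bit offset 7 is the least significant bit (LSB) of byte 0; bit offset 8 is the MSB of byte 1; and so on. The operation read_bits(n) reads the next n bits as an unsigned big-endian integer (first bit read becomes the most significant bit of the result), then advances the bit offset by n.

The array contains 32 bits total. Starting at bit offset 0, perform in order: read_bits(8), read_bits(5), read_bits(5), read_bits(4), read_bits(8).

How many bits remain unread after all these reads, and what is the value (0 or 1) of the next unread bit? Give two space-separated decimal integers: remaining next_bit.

Read 1: bits[0:8] width=8 -> value=235 (bin 11101011); offset now 8 = byte 1 bit 0; 24 bits remain
Read 2: bits[8:13] width=5 -> value=20 (bin 10100); offset now 13 = byte 1 bit 5; 19 bits remain
Read 3: bits[13:18] width=5 -> value=0 (bin 00000); offset now 18 = byte 2 bit 2; 14 bits remain
Read 4: bits[18:22] width=4 -> value=14 (bin 1110); offset now 22 = byte 2 bit 6; 10 bits remain
Read 5: bits[22:30] width=8 -> value=173 (bin 10101101); offset now 30 = byte 3 bit 6; 2 bits remain

Answer: 2 1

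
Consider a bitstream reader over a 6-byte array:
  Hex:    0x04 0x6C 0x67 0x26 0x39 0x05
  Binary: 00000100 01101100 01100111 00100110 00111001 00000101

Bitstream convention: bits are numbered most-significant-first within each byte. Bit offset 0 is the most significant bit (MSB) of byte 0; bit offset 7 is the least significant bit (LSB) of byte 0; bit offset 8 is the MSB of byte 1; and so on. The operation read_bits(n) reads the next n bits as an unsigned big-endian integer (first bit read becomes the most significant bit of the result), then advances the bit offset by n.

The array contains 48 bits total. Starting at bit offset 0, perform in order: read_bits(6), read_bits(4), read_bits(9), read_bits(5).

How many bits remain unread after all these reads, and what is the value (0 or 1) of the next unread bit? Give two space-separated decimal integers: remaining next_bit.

Answer: 24 0

Derivation:
Read 1: bits[0:6] width=6 -> value=1 (bin 000001); offset now 6 = byte 0 bit 6; 42 bits remain
Read 2: bits[6:10] width=4 -> value=1 (bin 0001); offset now 10 = byte 1 bit 2; 38 bits remain
Read 3: bits[10:19] width=9 -> value=355 (bin 101100011); offset now 19 = byte 2 bit 3; 29 bits remain
Read 4: bits[19:24] width=5 -> value=7 (bin 00111); offset now 24 = byte 3 bit 0; 24 bits remain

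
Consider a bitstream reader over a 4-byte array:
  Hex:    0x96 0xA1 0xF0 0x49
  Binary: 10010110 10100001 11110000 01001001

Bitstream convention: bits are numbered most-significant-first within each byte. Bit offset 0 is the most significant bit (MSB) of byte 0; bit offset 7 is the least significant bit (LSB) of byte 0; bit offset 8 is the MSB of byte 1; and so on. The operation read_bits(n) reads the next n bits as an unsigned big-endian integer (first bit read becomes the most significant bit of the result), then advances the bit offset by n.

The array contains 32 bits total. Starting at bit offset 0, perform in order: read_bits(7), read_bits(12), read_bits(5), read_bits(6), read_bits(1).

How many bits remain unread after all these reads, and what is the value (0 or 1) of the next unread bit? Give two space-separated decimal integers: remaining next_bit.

Read 1: bits[0:7] width=7 -> value=75 (bin 1001011); offset now 7 = byte 0 bit 7; 25 bits remain
Read 2: bits[7:19] width=12 -> value=1295 (bin 010100001111); offset now 19 = byte 2 bit 3; 13 bits remain
Read 3: bits[19:24] width=5 -> value=16 (bin 10000); offset now 24 = byte 3 bit 0; 8 bits remain
Read 4: bits[24:30] width=6 -> value=18 (bin 010010); offset now 30 = byte 3 bit 6; 2 bits remain
Read 5: bits[30:31] width=1 -> value=0 (bin 0); offset now 31 = byte 3 bit 7; 1 bits remain

Answer: 1 1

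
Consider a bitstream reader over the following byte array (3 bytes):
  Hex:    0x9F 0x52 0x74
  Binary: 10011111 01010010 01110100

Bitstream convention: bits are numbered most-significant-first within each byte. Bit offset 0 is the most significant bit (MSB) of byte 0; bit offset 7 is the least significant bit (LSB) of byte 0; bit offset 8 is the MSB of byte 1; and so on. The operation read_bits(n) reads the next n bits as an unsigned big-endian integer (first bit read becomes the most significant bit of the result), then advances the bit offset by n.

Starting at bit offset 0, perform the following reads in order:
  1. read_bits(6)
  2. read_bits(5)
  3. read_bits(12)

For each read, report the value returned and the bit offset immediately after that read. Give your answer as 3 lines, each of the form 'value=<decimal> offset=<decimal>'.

Answer: value=39 offset=6
value=26 offset=11
value=2362 offset=23

Derivation:
Read 1: bits[0:6] width=6 -> value=39 (bin 100111); offset now 6 = byte 0 bit 6; 18 bits remain
Read 2: bits[6:11] width=5 -> value=26 (bin 11010); offset now 11 = byte 1 bit 3; 13 bits remain
Read 3: bits[11:23] width=12 -> value=2362 (bin 100100111010); offset now 23 = byte 2 bit 7; 1 bits remain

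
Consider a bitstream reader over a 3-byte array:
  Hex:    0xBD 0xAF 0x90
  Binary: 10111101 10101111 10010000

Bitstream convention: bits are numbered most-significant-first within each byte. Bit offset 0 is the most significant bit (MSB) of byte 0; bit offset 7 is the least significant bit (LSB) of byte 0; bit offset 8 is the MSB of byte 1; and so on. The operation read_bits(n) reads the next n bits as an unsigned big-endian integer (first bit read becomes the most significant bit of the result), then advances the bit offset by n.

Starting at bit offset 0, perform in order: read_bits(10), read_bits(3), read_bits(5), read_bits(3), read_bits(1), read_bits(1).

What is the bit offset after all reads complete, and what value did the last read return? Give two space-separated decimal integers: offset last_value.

Answer: 23 0

Derivation:
Read 1: bits[0:10] width=10 -> value=758 (bin 1011110110); offset now 10 = byte 1 bit 2; 14 bits remain
Read 2: bits[10:13] width=3 -> value=5 (bin 101); offset now 13 = byte 1 bit 5; 11 bits remain
Read 3: bits[13:18] width=5 -> value=30 (bin 11110); offset now 18 = byte 2 bit 2; 6 bits remain
Read 4: bits[18:21] width=3 -> value=2 (bin 010); offset now 21 = byte 2 bit 5; 3 bits remain
Read 5: bits[21:22] width=1 -> value=0 (bin 0); offset now 22 = byte 2 bit 6; 2 bits remain
Read 6: bits[22:23] width=1 -> value=0 (bin 0); offset now 23 = byte 2 bit 7; 1 bits remain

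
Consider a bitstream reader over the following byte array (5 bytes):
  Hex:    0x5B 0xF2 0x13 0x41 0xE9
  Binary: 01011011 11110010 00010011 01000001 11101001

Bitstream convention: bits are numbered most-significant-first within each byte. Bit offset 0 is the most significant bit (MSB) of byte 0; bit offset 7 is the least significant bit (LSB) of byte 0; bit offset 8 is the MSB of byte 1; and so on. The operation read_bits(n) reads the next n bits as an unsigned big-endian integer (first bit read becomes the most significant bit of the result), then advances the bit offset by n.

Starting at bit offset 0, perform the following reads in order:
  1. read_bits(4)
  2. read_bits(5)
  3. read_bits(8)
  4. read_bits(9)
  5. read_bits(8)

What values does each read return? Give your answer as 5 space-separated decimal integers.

Read 1: bits[0:4] width=4 -> value=5 (bin 0101); offset now 4 = byte 0 bit 4; 36 bits remain
Read 2: bits[4:9] width=5 -> value=23 (bin 10111); offset now 9 = byte 1 bit 1; 31 bits remain
Read 3: bits[9:17] width=8 -> value=228 (bin 11100100); offset now 17 = byte 2 bit 1; 23 bits remain
Read 4: bits[17:26] width=9 -> value=77 (bin 001001101); offset now 26 = byte 3 bit 2; 14 bits remain
Read 5: bits[26:34] width=8 -> value=7 (bin 00000111); offset now 34 = byte 4 bit 2; 6 bits remain

Answer: 5 23 228 77 7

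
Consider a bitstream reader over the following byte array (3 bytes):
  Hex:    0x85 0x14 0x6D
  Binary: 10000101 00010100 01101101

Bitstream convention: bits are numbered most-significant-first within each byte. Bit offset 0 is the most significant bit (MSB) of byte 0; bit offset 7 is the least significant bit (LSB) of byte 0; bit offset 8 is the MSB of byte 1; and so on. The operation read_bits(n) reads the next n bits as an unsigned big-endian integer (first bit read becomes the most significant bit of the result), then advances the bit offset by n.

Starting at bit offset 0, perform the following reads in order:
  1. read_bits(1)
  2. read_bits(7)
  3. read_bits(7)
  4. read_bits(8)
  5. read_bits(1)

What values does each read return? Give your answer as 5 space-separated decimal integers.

Answer: 1 5 10 54 1

Derivation:
Read 1: bits[0:1] width=1 -> value=1 (bin 1); offset now 1 = byte 0 bit 1; 23 bits remain
Read 2: bits[1:8] width=7 -> value=5 (bin 0000101); offset now 8 = byte 1 bit 0; 16 bits remain
Read 3: bits[8:15] width=7 -> value=10 (bin 0001010); offset now 15 = byte 1 bit 7; 9 bits remain
Read 4: bits[15:23] width=8 -> value=54 (bin 00110110); offset now 23 = byte 2 bit 7; 1 bits remain
Read 5: bits[23:24] width=1 -> value=1 (bin 1); offset now 24 = byte 3 bit 0; 0 bits remain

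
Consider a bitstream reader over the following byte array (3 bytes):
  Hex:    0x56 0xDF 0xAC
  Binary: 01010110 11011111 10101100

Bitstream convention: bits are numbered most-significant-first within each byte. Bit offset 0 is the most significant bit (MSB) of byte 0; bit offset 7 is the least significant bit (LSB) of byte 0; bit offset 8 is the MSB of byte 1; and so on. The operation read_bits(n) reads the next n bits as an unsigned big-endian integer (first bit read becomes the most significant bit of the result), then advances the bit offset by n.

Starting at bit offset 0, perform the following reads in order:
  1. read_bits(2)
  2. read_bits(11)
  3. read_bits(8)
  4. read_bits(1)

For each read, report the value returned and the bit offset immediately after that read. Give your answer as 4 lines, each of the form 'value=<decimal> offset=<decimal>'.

Read 1: bits[0:2] width=2 -> value=1 (bin 01); offset now 2 = byte 0 bit 2; 22 bits remain
Read 2: bits[2:13] width=11 -> value=731 (bin 01011011011); offset now 13 = byte 1 bit 5; 11 bits remain
Read 3: bits[13:21] width=8 -> value=245 (bin 11110101); offset now 21 = byte 2 bit 5; 3 bits remain
Read 4: bits[21:22] width=1 -> value=1 (bin 1); offset now 22 = byte 2 bit 6; 2 bits remain

Answer: value=1 offset=2
value=731 offset=13
value=245 offset=21
value=1 offset=22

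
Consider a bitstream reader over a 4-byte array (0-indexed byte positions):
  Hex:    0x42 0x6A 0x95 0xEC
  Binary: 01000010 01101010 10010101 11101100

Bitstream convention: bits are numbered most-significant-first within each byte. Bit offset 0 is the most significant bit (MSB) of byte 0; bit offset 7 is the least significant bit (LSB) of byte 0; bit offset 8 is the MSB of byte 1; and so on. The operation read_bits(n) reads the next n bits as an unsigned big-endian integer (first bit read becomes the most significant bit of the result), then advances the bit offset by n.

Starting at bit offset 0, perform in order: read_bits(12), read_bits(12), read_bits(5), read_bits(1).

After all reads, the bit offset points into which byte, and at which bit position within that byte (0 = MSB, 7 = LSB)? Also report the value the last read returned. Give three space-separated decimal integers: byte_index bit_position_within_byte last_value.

Answer: 3 6 1

Derivation:
Read 1: bits[0:12] width=12 -> value=1062 (bin 010000100110); offset now 12 = byte 1 bit 4; 20 bits remain
Read 2: bits[12:24] width=12 -> value=2709 (bin 101010010101); offset now 24 = byte 3 bit 0; 8 bits remain
Read 3: bits[24:29] width=5 -> value=29 (bin 11101); offset now 29 = byte 3 bit 5; 3 bits remain
Read 4: bits[29:30] width=1 -> value=1 (bin 1); offset now 30 = byte 3 bit 6; 2 bits remain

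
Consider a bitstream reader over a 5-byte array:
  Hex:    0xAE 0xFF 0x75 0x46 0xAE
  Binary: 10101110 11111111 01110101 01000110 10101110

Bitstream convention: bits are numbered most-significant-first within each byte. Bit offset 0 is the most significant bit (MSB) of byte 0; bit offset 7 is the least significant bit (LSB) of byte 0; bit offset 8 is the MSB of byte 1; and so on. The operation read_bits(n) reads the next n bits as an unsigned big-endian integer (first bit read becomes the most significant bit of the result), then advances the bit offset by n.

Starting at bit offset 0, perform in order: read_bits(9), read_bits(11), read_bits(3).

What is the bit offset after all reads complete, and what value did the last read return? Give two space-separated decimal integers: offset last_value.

Read 1: bits[0:9] width=9 -> value=349 (bin 101011101); offset now 9 = byte 1 bit 1; 31 bits remain
Read 2: bits[9:20] width=11 -> value=2039 (bin 11111110111); offset now 20 = byte 2 bit 4; 20 bits remain
Read 3: bits[20:23] width=3 -> value=2 (bin 010); offset now 23 = byte 2 bit 7; 17 bits remain

Answer: 23 2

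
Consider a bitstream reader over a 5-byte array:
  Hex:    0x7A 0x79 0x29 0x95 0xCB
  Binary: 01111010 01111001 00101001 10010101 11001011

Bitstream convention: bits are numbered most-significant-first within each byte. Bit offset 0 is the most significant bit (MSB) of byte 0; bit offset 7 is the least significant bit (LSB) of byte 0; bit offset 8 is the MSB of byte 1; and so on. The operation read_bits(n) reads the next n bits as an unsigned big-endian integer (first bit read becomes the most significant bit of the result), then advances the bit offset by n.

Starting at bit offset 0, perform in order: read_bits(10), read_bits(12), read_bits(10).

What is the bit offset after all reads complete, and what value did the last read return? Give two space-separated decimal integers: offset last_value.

Read 1: bits[0:10] width=10 -> value=489 (bin 0111101001); offset now 10 = byte 1 bit 2; 30 bits remain
Read 2: bits[10:22] width=12 -> value=3658 (bin 111001001010); offset now 22 = byte 2 bit 6; 18 bits remain
Read 3: bits[22:32] width=10 -> value=405 (bin 0110010101); offset now 32 = byte 4 bit 0; 8 bits remain

Answer: 32 405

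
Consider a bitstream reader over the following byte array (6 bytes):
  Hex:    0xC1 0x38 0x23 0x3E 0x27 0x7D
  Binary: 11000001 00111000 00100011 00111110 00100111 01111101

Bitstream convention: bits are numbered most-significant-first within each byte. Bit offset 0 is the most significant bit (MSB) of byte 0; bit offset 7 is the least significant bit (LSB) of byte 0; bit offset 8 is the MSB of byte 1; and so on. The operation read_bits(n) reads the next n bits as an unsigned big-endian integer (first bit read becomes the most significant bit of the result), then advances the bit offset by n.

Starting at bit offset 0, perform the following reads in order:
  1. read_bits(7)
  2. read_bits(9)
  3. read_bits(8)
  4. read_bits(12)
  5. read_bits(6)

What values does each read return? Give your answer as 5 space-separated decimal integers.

Read 1: bits[0:7] width=7 -> value=96 (bin 1100000); offset now 7 = byte 0 bit 7; 41 bits remain
Read 2: bits[7:16] width=9 -> value=312 (bin 100111000); offset now 16 = byte 2 bit 0; 32 bits remain
Read 3: bits[16:24] width=8 -> value=35 (bin 00100011); offset now 24 = byte 3 bit 0; 24 bits remain
Read 4: bits[24:36] width=12 -> value=994 (bin 001111100010); offset now 36 = byte 4 bit 4; 12 bits remain
Read 5: bits[36:42] width=6 -> value=29 (bin 011101); offset now 42 = byte 5 bit 2; 6 bits remain

Answer: 96 312 35 994 29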